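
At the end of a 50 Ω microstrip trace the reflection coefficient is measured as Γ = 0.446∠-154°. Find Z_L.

Z_L ≈ 20 − j9.77 Ω

Z_L = Z_0·(1 + Γ)/(1 − Γ) = 50·(0.599 − j0.196)/(1.4 + j0.196)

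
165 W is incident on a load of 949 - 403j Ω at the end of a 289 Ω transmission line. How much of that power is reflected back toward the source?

|Γ| = |(660 − j403)/(1238 − j403)| = 0.594
|Γ|² = 0.353
P_refl = |Γ|²·P_inc = 58.2 W, P_del = (1 − |Γ|²)·P_inc = 107 W

P_reflected ≈ 58.2 W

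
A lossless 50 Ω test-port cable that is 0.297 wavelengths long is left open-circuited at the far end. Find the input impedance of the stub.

βl = 2π × 0.297 = 107°
tan(βl) = -3.29
For an open-circuited stub, Z_in = −jZ_0·cot(βl) = −jZ_0/tan(βl)

Z_in ≈ +j15.2 Ω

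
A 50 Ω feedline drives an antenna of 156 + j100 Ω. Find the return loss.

Γ = (106 + j100)/(206 + j100), |Γ| = 0.636
RL = −20·log₁₀|Γ| = −20·log₁₀(0.636)

RL ≈ 3.93 dB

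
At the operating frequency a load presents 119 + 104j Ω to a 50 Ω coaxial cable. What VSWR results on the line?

VSWR ≈ 4.39

Γ = (Z_L − Z_0)/(Z_L + Z_0) = (69 + j104)/(169 + j104)
|Γ| = 125/198 = 0.629
VSWR = (1 + |Γ|)/(1 − |Γ|) = 1.63/0.371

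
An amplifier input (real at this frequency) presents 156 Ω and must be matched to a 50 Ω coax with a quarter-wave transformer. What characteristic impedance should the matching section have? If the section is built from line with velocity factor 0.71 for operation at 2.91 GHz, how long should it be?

Z_qwt = √(Z_0·R_L) = √(50 × 156) = √7800
λ = 0.71·c/f = 0.0732 m, so l = λ/4 = 0.0183 m

Z_qwt ≈ 88.3 Ω; length ≈ 1.83 cm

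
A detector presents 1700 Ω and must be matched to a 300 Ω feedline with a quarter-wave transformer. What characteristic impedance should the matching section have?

Z_qwt = √(Z_0·R_L) = √(300 × 1700) = √510000

Z_qwt ≈ 714 Ω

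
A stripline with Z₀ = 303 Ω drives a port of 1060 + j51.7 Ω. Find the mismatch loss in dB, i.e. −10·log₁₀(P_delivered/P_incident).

mismatch loss ≈ 1.61 dB

Γ = (757 + j51.7)/(1363 + j51.7), |Γ| = 0.556
|Γ|² = 0.309, so P_del/P_inc = 1 − |Γ|² = 0.691
ML = −10·log₁₀(1 − |Γ|²)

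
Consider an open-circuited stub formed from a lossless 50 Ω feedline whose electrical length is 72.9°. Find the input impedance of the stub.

Z_in ≈ −j15.4 Ω

tan(βl) = 3.25
For an open-circuited stub, Z_in = −jZ_0·cot(βl) = −jZ_0/tan(βl)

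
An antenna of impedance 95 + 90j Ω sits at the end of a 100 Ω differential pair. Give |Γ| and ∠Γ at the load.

Γ = (Z_L − Z_0)/(Z_L + Z_0) = (-5 + j90)/(195 + j90)
|Γ| = 90.1/215 = 0.42

Γ ≈ 0.42 ∠ 68.4°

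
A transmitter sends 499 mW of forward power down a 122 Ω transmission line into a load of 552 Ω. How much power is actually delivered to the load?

Γ = (552 − 122)/(552 + 122) = 0.638
|Γ|² = 0.407
P_refl = |Γ|²·P_inc = 203 mW, P_del = (1 − |Γ|²)·P_inc = 296 mW

P_delivered ≈ 296 mW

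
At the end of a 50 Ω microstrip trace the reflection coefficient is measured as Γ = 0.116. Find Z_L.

Z_L ≈ 63.1 Ω

Z_L = Z_0·(1 + Γ)/(1 − Γ) = 50·(1.12)/(0.884)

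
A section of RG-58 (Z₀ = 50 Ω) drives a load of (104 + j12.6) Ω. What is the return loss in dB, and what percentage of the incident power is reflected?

Γ = (54 + j12.6)/(154 + j12.6), |Γ| = 0.359
RL = −20·log₁₀(0.359) = 8.9 dB
P_refl/P_inc = |Γ|² = 0.129

RL ≈ 8.9 dB; 12.9% of incident power reflected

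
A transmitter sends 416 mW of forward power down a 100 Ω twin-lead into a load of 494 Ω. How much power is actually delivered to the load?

P_delivered ≈ 233 mW

Γ = (494 − 100)/(494 + 100) = 0.663
|Γ|² = 0.44
P_refl = |Γ|²·P_inc = 183 mW, P_del = (1 − |Γ|²)·P_inc = 233 mW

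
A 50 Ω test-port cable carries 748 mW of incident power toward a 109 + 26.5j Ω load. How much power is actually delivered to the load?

P_delivered ≈ 628 mW

|Γ| = |(59 + j26.5)/(159 + j26.5)| = 0.401
|Γ|² = 0.161
P_refl = |Γ|²·P_inc = 120 mW, P_del = (1 − |Γ|²)·P_inc = 628 mW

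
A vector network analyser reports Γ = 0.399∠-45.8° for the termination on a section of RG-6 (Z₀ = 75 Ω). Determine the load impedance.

Z_L = Z_0·(1 + Γ)/(1 − Γ) = 75·(1.28 − j0.286)/(0.722 + j0.286)

Z_L ≈ 105 − j71.2 Ω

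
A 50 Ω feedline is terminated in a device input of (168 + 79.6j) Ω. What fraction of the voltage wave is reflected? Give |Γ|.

|Γ| ≈ 0.613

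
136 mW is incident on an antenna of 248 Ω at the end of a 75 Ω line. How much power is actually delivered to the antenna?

Γ = (248 − 75)/(248 + 75) = 0.536
|Γ|² = 0.287
P_refl = |Γ|²·P_inc = 39 mW, P_del = (1 − |Γ|²)·P_inc = 97 mW

P_delivered ≈ 97 mW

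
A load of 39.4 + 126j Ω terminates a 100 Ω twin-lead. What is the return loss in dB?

RL ≈ 2.57 dB

Γ = (-60.6 + j126)/(139.4 + j126), |Γ| = 0.744
RL = −20·log₁₀|Γ| = −20·log₁₀(0.744)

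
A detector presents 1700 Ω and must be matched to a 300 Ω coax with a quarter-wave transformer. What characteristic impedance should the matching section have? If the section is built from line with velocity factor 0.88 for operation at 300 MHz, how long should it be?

Z_qwt = √(Z_0·R_L) = √(300 × 1700) = √510000
λ = 0.88·c/f = 0.88 m, so l = λ/4 = 0.22 m

Z_qwt ≈ 714 Ω; length ≈ 22 cm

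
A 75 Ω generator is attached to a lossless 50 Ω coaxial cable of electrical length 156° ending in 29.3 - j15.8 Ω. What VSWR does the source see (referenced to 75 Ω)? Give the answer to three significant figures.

tan(βl) = -0.445
Z_in = Z_0·(Z_L + jZ_0·tanβl)/(Z_0 + jZ_L·tanβl) = 43.5 − j31.1 Ω
Γ_s = (Z_in − Z_s)/(Z_in + Z_s) = (-31.5 − j31.1)/(119 − j31.1), |Γ_s| = 0.361
VSWR = (1 + |Γ_s|)/(1 − |Γ_s|)

VSWR ≈ 2.13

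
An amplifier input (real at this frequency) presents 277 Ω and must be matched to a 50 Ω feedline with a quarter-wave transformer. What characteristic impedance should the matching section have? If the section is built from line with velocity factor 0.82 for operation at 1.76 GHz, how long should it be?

Z_qwt = √(Z_0·R_L) = √(50 × 277) = √13850
λ = 0.82·c/f = 0.14 m, so l = λ/4 = 0.0349 m

Z_qwt ≈ 118 Ω; length ≈ 3.49 cm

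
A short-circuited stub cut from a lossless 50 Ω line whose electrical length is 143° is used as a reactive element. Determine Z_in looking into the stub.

tan(βl) = -0.754
For a short-circuited stub, Z_in = jZ_0·tan(βl)

Z_in ≈ −j37.7 Ω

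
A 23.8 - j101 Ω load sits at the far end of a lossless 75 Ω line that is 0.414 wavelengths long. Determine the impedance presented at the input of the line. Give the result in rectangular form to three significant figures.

Z_in ≈ 442 − j321 Ω

βl = 2π × 0.414 = 149°
tan(βl) = tan(149°) = -0.6
Z_in = Z_0·(Z_L + jZ_0·tanβl)/(Z_0 + jZ_L·tanβl)
     = 75·(23.8 − j146)/(14.4 − j14.3)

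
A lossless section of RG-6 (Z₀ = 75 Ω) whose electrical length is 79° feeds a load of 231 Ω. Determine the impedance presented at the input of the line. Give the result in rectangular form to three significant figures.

Z_in ≈ 25.2 − j13 Ω

tan(βl) = tan(79°) = 5.14
Z_in = Z_0·(Z_L + jZ_0·tanβl)/(Z_0 + jZ_L·tanβl)
     = 75·(231 + j386)/(75 + j1190)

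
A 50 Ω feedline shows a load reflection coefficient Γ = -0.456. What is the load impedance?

Z_L ≈ 18.7 Ω

Z_L = Z_0·(1 + Γ)/(1 − Γ) = 50·(0.544)/(1.46)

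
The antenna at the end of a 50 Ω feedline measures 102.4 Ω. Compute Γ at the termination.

Γ = (Z_L − Z_0)/(Z_L + Z_0) = (102.4 − 50)/(102.4 + 50) = 52.4/152.4

Γ = 0.344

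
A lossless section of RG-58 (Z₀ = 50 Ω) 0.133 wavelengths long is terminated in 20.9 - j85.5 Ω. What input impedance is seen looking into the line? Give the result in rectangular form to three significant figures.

βl = 2π × 0.133 = 47.9°
tan(βl) = tan(47.9°) = 1.11
Z_in = Z_0·(Z_L + jZ_0·tanβl)/(Z_0 + jZ_L·tanβl)
     = 50·(20.9 − j30.2)/(145 + j23.1)

Z_in ≈ 5.42 − j11.3 Ω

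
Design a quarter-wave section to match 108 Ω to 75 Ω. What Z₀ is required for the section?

Z_qwt ≈ 90 Ω

Z_qwt = √(Z_0·R_L) = √(75 × 108) = √8100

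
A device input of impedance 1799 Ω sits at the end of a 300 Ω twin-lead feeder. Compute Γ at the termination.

Γ = 0.714

Γ = (Z_L − Z_0)/(Z_L + Z_0) = (1799 − 300)/(1799 + 300) = 1499/2099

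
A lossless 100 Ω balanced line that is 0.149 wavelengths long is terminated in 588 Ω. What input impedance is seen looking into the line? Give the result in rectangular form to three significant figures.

βl = 2π × 0.149 = 53.6°
tan(βl) = tan(53.6°) = 1.36
Z_in = Z_0·(Z_L + jZ_0·tanβl)/(Z_0 + jZ_L·tanβl)
     = 100·(588 + j136)/(100 + j799)

Z_in ≈ 25.8 − j70.4 Ω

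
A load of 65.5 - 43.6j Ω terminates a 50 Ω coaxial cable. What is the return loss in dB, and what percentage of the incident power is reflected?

RL ≈ 8.52 dB; 14% of incident power reflected

Γ = (15.5 − j43.6)/(115.5 − j43.6), |Γ| = 0.375
RL = −20·log₁₀(0.375) = 8.52 dB
P_refl/P_inc = |Γ|² = 0.14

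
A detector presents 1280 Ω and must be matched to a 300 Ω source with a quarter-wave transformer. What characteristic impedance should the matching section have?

Z_qwt ≈ 620 Ω

Z_qwt = √(Z_0·R_L) = √(300 × 1280) = √384000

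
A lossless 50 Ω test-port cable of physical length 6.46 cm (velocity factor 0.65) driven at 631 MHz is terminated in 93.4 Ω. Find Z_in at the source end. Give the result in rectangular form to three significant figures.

Z_in ≈ 28.1 − j9.21 Ω

λ = v/f = 0.65·c / 631 MHz = 0.309 m
βl = 2π·l/λ = 2π × 0.209 = 75.3°
tan(βl) = tan(75.3°) = 3.8
Z_in = Z_0·(Z_L + jZ_0·tanβl)/(Z_0 + jZ_L·tanβl)
     = 50·(93.4 + j190)/(50 + j355)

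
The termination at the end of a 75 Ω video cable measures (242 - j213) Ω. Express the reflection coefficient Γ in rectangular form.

Γ ≈ 0.674 − j0.219

Γ = (Z_L − Z_0)/(Z_L + Z_0) = (167 − j213)/(317 − j213)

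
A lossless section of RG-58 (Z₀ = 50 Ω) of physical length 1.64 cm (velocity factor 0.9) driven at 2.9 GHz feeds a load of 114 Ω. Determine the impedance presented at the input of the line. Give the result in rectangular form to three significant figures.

Z_in ≈ 26.2 − j19.3 Ω

λ = v/f = 0.9·c / 2.9 GHz = 0.0931 m
βl = 2π·l/λ = 2π × 0.176 = 63.4°
tan(βl) = tan(63.4°) = 2
Z_in = Z_0·(Z_L + jZ_0·tanβl)/(Z_0 + jZ_L·tanβl)
     = 50·(114 + j99.9)/(50 + j228)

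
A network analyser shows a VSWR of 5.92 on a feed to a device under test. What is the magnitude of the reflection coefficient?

|Γ| ≈ 0.711

|Γ| = (S − 1)/(S + 1) = (5.92 − 1)/(5.92 + 1) = 4.92/6.92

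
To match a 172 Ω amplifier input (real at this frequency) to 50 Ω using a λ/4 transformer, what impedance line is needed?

Z_qwt = √(Z_0·R_L) = √(50 × 172) = √8600

Z_qwt ≈ 92.7 Ω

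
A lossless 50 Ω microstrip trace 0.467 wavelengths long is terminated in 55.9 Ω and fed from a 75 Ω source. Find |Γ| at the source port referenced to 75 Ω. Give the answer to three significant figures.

βl = 2π × 0.467 = 168°
tan(βl) = -0.21
Z_in = Z_0·(Z_L + jZ_0·tanβl)/(Z_0 + jZ_L·tanβl) = 55.3 + j2.49 Ω
Γ_s = (Z_in − Z_s)/(Z_in + Z_s) = (-19.7 + j2.49)/(130 + j2.49), |Γ_s| = 0.152

|Γ| ≈ 0.152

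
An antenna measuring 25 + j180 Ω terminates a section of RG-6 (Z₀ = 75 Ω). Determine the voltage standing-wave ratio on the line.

VSWR ≈ 20.6

Γ = (Z_L − Z_0)/(Z_L + Z_0) = (-50 + j180)/(100 + j180)
|Γ| = 187/206 = 0.907
VSWR = (1 + |Γ|)/(1 − |Γ|) = 1.91/0.0927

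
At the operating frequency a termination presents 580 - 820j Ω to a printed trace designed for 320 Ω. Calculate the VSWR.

Γ = (Z_L − Z_0)/(Z_L + Z_0) = (260 − j820)/(900 − j820)
|Γ| = 860/1220 = 0.707
VSWR = (1 + |Γ|)/(1 − |Γ|) = 1.71/0.293

VSWR ≈ 5.82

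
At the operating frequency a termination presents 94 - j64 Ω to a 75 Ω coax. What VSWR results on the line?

VSWR ≈ 2.17

Γ = (Z_L − Z_0)/(Z_L + Z_0) = (19 − j64)/(169 − j64)
|Γ| = 66.8/181 = 0.369
VSWR = (1 + |Γ|)/(1 − |Γ|) = 1.37/0.631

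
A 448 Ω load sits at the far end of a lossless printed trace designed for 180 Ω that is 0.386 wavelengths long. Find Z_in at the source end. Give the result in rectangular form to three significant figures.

Z_in ≈ 138 + j143 Ω

βl = 2π × 0.386 = 139°
tan(βl) = tan(139°) = -0.871
Z_in = Z_0·(Z_L + jZ_0·tanβl)/(Z_0 + jZ_L·tanβl)
     = 180·(448 − j157)/(180 − j390)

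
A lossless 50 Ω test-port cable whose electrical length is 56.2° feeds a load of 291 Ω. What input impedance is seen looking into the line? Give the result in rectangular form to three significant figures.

Z_in ≈ 12.3 − j32.1 Ω

tan(βl) = tan(56.2°) = 1.49
Z_in = Z_0·(Z_L + jZ_0·tanβl)/(Z_0 + jZ_L·tanβl)
     = 50·(291 + j74.7)/(50 + j435)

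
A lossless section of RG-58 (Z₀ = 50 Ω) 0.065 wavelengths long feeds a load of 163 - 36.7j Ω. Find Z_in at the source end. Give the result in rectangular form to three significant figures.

βl = 2π × 0.065 = 23.4°
tan(βl) = tan(23.4°) = 0.433
Z_in = Z_0·(Z_L + jZ_0·tanβl)/(Z_0 + jZ_L·tanβl)
     = 50·(163 − j15.1)/(65.9 + j70.5)

Z_in ≈ 51.9 − j67 Ω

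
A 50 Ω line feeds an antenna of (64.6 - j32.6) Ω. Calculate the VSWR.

VSWR ≈ 1.86

Γ = (Z_L − Z_0)/(Z_L + Z_0) = (14.6 − j32.6)/(114.6 − j32.6)
|Γ| = 35.7/119 = 0.3
VSWR = (1 + |Γ|)/(1 − |Γ|) = 1.3/0.7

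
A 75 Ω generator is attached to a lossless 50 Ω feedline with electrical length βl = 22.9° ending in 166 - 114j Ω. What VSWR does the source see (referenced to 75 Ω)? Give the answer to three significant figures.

tan(βl) = 0.422
Z_in = Z_0·(Z_L + jZ_0·tanβl)/(Z_0 + jZ_L·tanβl) = 33.6 − j71.3 Ω
Γ_s = (Z_in − Z_s)/(Z_in + Z_s) = (-41.4 − j71.3)/(109 − j71.3), |Γ_s| = 0.635
VSWR = (1 + |Γ_s|)/(1 − |Γ_s|)

VSWR ≈ 4.47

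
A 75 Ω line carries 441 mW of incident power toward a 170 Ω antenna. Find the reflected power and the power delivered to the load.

P_reflected ≈ 66.3 mW; P_delivered ≈ 375 mW

Γ = (170 − 75)/(170 + 75) = 0.388
|Γ|² = 0.15
P_refl = |Γ|²·P_inc = 66.3 mW, P_del = (1 − |Γ|²)·P_inc = 375 mW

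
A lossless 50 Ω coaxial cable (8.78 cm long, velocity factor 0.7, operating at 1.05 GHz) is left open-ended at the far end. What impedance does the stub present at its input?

Z_in ≈ +j124 Ω

λ = v/f = 0.7·c / 1.05 GHz = 0.2 m
βl = 2π·l/λ = 2π × 0.439 = 158°
tan(βl) = -0.403
For an open-ended stub, Z_in = −jZ_0·cot(βl) = −jZ_0/tan(βl)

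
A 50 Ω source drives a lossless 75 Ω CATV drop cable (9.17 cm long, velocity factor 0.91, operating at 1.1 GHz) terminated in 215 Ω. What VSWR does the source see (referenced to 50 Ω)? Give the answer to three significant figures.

λ = v/f = 0.91·c / 1.1 GHz = 0.248 m
βl = 2π·l/λ = 2π × 0.369 = 133°
tan(βl) = -1.07
Z_in = Z_0·(Z_L + jZ_0·tanβl)/(Z_0 + jZ_L·tanβl) = 44.3 + j55.6 Ω
Γ_s = (Z_in − Z_s)/(Z_in + Z_s) = (-5.75 + j55.6)/(94.3 + j55.6), |Γ_s| = 0.511
VSWR = (1 + |Γ_s|)/(1 − |Γ_s|)

VSWR ≈ 3.09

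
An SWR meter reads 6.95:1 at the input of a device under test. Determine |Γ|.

|Γ| ≈ 0.748

|Γ| = (S − 1)/(S + 1) = (6.95 − 1)/(6.95 + 1) = 5.95/7.95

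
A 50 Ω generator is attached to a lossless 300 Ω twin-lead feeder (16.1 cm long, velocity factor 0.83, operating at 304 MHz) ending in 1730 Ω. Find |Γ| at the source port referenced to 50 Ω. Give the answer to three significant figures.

|Γ| ≈ 0.685

λ = v/f = 0.83·c / 304 MHz = 0.819 m
βl = 2π·l/λ = 2π × 0.197 = 70.8°
tan(βl) = 2.87
Z_in = Z_0·(Z_L + jZ_0·tanβl)/(Z_0 + jZ_L·tanβl) = 58.1 − j101 Ω
Γ_s = (Z_in − Z_s)/(Z_in + Z_s) = (8.15 − j101)/(108 − j101), |Γ_s| = 0.685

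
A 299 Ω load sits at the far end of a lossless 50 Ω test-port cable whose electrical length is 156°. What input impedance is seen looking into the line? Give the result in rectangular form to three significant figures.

Z_in ≈ 44.3 + j95.7 Ω

tan(βl) = tan(156°) = -0.445
Z_in = Z_0·(Z_L + jZ_0·tanβl)/(Z_0 + jZ_L·tanβl)
     = 50·(299 − j22.3)/(50 − j133)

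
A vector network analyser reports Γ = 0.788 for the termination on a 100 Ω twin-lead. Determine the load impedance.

Z_L = Z_0·(1 + Γ)/(1 − Γ) = 100·(1.79)/(0.212)

Z_L ≈ 843 Ω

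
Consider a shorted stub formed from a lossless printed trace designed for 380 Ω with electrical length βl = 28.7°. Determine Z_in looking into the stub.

tan(βl) = 0.547
For a shorted stub, Z_in = jZ_0·tan(βl)

Z_in ≈ +j208 Ω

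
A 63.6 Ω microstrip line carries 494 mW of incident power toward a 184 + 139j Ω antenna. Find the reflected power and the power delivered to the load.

P_reflected ≈ 207 mW; P_delivered ≈ 287 mW

|Γ| = |(120.4 + j139)/(247.6 + j139)| = 0.648
|Γ|² = 0.419
P_refl = |Γ|²·P_inc = 207 mW, P_del = (1 − |Γ|²)·P_inc = 287 mW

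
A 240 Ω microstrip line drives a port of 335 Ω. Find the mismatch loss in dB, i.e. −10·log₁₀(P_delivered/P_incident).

mismatch loss ≈ 0.12 dB

Γ = (335 − 240)/(335 + 240) = 0.165
|Γ|² = 0.0273, so P_del/P_inc = 1 − |Γ|² = 0.973
ML = −10·log₁₀(1 − |Γ|²)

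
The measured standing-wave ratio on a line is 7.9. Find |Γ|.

|Γ| ≈ 0.775

|Γ| = (S − 1)/(S + 1) = (7.9 − 1)/(7.9 + 1) = 6.9/8.9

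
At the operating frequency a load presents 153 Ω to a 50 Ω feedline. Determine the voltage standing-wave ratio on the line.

Γ = (153 − 50)/(153 + 50) = 0.507
VSWR = (1 + 0.507)/(1 − 0.507)

VSWR ≈ 3.06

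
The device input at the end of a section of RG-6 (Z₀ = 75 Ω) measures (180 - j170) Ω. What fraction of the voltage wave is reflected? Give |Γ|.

Γ = (Z_L − Z_0)/(Z_L + Z_0) = (105 − j170)/(255 − j170)
|Γ| = 200/306

|Γ| ≈ 0.652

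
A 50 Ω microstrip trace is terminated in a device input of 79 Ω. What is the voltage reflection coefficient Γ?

Γ = 0.225

Γ = (Z_L − Z_0)/(Z_L + Z_0) = (79 − 50)/(79 + 50) = 29/129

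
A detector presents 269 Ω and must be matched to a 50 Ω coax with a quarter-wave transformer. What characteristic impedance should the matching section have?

Z_qwt ≈ 116 Ω

Z_qwt = √(Z_0·R_L) = √(50 × 269) = √13450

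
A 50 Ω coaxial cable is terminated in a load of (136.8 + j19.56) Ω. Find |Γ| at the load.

|Γ| ≈ 0.474

Γ = (Z_L − Z_0)/(Z_L + Z_0) = (86.8 + j19.56)/(186.8 + j19.56)
|Γ| = 89/188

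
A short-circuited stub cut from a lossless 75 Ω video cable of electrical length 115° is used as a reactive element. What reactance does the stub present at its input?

X_in ≈ -161 Ω (capacitive)

tan(βl) = -2.14
For a short-circuited stub, Z_in = jZ_0·tan(βl)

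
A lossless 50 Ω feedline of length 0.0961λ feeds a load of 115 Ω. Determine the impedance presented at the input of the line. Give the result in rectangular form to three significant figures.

Z_in ≈ 48.3 − j42.1 Ω

βl = 2π × 0.0961 = 34.6°
tan(βl) = tan(34.6°) = 0.69
Z_in = Z_0·(Z_L + jZ_0·tanβl)/(Z_0 + jZ_L·tanβl)
     = 50·(115 + j34.5)/(50 + j79.3)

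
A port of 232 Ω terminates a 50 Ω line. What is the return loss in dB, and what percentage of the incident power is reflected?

Γ = (232 − 50)/(232 + 50) = 0.645
RL = −20·log₁₀(0.645) = 3.8 dB
P_refl/P_inc = |Γ|² = 0.417

RL ≈ 3.8 dB; 41.7% of incident power reflected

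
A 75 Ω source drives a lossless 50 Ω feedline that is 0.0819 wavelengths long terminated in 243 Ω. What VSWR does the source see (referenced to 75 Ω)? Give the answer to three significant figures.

VSWR ≈ 4.25

βl = 2π × 0.0819 = 29.5°
tan(βl) = 0.565
Z_in = Z_0·(Z_L + jZ_0·tanβl)/(Z_0 + jZ_L·tanβl) = 37.5 − j74.8 Ω
Γ_s = (Z_in − Z_s)/(Z_in + Z_s) = (-37.5 − j74.8)/(113 − j74.8), |Γ_s| = 0.619
VSWR = (1 + |Γ_s|)/(1 − |Γ_s|)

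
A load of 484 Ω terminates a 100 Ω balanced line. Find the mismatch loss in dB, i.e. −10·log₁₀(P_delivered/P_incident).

mismatch loss ≈ 2.46 dB

Γ = (484 − 100)/(484 + 100) = 0.658
|Γ|² = 0.432, so P_del/P_inc = 1 − |Γ|² = 0.568
ML = −10·log₁₀(1 − |Γ|²)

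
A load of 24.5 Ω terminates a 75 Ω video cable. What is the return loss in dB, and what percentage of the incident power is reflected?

Γ = (24.5 − 75)/(24.5 + 75) = -0.508
RL = −20·log₁₀(0.508) = 5.89 dB
P_refl/P_inc = |Γ|² = 0.258

RL ≈ 5.89 dB; 25.8% of incident power reflected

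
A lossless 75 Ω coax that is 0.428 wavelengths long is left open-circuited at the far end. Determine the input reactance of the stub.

βl = 2π × 0.428 = 154°
tan(βl) = -0.486
For an open-circuited stub, Z_in = −jZ_0·cot(βl) = −jZ_0/tan(βl)

X_in ≈ 154 Ω (inductive)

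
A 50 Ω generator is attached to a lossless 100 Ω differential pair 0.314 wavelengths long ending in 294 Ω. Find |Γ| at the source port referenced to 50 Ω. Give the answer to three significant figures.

βl = 2π × 0.314 = 113°
tan(βl) = -2.35
Z_in = Z_0·(Z_L + jZ_0·tanβl)/(Z_0 + jZ_L·tanβl) = 39.3 + j36.8 Ω
Γ_s = (Z_in − Z_s)/(Z_in + Z_s) = (-10.7 + j36.8)/(89.3 + j36.8), |Γ_s| = 0.397

|Γ| ≈ 0.397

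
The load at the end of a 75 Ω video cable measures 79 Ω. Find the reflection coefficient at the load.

Γ = (Z_L − Z_0)/(Z_L + Z_0) = (79 − 75)/(79 + 75) = 4/154

Γ = 0.026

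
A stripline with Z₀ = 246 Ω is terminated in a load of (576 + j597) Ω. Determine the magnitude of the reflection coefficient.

Γ = (Z_L − Z_0)/(Z_L + Z_0) = (330 + j597)/(822 + j597)
|Γ| = 682/1020

|Γ| ≈ 0.671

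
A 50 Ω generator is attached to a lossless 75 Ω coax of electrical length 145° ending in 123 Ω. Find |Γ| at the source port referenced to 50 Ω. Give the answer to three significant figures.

|Γ| ≈ 0.357

tan(βl) = -0.7
Z_in = Z_0·(Z_L + jZ_0·tanβl)/(Z_0 + jZ_L·tanβl) = 79.1 + j38.3 Ω
Γ_s = (Z_in − Z_s)/(Z_in + Z_s) = (29.1 + j38.3)/(129 + j38.3), |Γ_s| = 0.357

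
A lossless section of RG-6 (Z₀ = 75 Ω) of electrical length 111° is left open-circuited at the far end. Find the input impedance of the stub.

tan(βl) = -2.61
For an open-circuited stub, Z_in = −jZ_0·cot(βl) = −jZ_0/tan(βl)

Z_in ≈ +j28.8 Ω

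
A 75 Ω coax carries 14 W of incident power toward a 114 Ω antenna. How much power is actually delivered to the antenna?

P_delivered ≈ 13.4 W

Γ = (114 − 75)/(114 + 75) = 0.206
|Γ|² = 0.0426
P_refl = |Γ|²·P_inc = 0.596 W, P_del = (1 − |Γ|²)·P_inc = 13.4 W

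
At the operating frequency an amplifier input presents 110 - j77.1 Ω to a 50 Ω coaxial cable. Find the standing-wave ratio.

VSWR ≈ 3.45

Γ = (Z_L − Z_0)/(Z_L + Z_0) = (60 − j77.1)/(160 − j77.1)
|Γ| = 97.7/178 = 0.55
VSWR = (1 + |Γ|)/(1 − |Γ|) = 1.55/0.45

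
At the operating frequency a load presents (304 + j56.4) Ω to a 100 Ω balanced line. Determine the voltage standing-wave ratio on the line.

VSWR ≈ 3.16

Γ = (Z_L − Z_0)/(Z_L + Z_0) = (204 + j56.4)/(404 + j56.4)
|Γ| = 212/408 = 0.519
VSWR = (1 + |Γ|)/(1 − |Γ|) = 1.52/0.481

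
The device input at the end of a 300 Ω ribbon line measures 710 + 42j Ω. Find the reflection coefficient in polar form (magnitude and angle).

Γ = (Z_L − Z_0)/(Z_L + Z_0) = (410 + j42)/(1010 + j42)
|Γ| = 412/1010 = 0.408

Γ ≈ 0.408 ∠ 3.47°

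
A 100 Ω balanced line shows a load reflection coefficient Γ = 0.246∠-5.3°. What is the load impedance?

Z_L = Z_0·(1 + Γ)/(1 − Γ) = 100·(1.24 − j0.0227)/(0.755 + j0.0227)

Z_L ≈ 165 − j7.96 Ω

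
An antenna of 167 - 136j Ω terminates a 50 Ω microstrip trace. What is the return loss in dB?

RL ≈ 3.09 dB

Γ = (117 − j136)/(217 − j136), |Γ| = 0.701
RL = −20·log₁₀|Γ| = −20·log₁₀(0.701)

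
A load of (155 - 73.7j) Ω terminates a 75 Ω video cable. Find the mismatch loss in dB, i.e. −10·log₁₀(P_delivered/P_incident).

Γ = (80 − j73.7)/(230 − j73.7), |Γ| = 0.45
|Γ|² = 0.203, so P_del/P_inc = 1 − |Γ|² = 0.797
ML = −10·log₁₀(1 − |Γ|²)

mismatch loss ≈ 0.985 dB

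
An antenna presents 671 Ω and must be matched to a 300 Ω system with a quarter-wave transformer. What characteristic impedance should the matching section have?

Z_qwt = √(Z_0·R_L) = √(300 × 671) = √201300

Z_qwt ≈ 449 Ω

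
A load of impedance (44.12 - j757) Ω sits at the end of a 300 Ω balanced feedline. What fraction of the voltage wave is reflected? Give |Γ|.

|Γ| ≈ 0.961

Γ = (Z_L − Z_0)/(Z_L + Z_0) = (-255.9 − j757)/(344.1 − j757)
|Γ| = 799/832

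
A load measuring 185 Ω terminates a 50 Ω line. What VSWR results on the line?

VSWR ≈ 3.7

For a purely resistive load, VSWR = R_L/Z_0 or Z_0/R_L (whichever > 1) = 185/50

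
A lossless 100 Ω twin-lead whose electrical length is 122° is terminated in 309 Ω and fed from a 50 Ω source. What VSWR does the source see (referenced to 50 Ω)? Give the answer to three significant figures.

VSWR ≈ 3.03

tan(βl) = -1.6
Z_in = Z_0·(Z_L + jZ_0·tanβl)/(Z_0 + jZ_L·tanβl) = 43.2 + j53.7 Ω
Γ_s = (Z_in − Z_s)/(Z_in + Z_s) = (-6.77 + j53.7)/(93.2 + j53.7), |Γ_s| = 0.503
VSWR = (1 + |Γ_s|)/(1 − |Γ_s|)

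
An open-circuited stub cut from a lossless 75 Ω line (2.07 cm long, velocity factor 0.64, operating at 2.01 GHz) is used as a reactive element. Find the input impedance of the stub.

Z_in ≈ −j15.9 Ω

λ = v/f = 0.64·c / 2.01 GHz = 0.0955 m
βl = 2π·l/λ = 2π × 0.217 = 78°
tan(βl) = 4.71
For an open-circuited stub, Z_in = −jZ_0·cot(βl) = −jZ_0/tan(βl)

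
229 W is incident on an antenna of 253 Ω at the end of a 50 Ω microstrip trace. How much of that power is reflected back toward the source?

P_reflected ≈ 103 W

Γ = (253 − 50)/(253 + 50) = 0.67
|Γ|² = 0.449
P_refl = |Γ|²·P_inc = 103 W, P_del = (1 − |Γ|²)·P_inc = 126 W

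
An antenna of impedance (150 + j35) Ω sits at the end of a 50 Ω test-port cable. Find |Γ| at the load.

Γ = (Z_L − Z_0)/(Z_L + Z_0) = (100 + j35)/(200 + j35)
|Γ| = 106/203

|Γ| ≈ 0.522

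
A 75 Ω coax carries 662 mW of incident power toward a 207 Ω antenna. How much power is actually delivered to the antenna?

Γ = (207 − 75)/(207 + 75) = 0.468
|Γ|² = 0.219
P_refl = |Γ|²·P_inc = 145 mW, P_del = (1 − |Γ|²)·P_inc = 517 mW

P_delivered ≈ 517 mW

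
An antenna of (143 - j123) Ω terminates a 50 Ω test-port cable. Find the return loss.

Γ = (93 − j123)/(193 − j123), |Γ| = 0.674
RL = −20·log₁₀|Γ| = −20·log₁₀(0.674)

RL ≈ 3.43 dB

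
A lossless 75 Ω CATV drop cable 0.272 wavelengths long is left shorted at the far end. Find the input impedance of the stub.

βl = 2π × 0.272 = 97.9°
tan(βl) = -7.19
For a shorted stub, Z_in = jZ_0·tan(βl)

Z_in ≈ −j539 Ω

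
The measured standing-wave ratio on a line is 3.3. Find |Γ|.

|Γ| ≈ 0.535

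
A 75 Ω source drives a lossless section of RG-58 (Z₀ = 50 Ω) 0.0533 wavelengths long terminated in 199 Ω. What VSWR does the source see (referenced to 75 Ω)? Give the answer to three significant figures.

βl = 2π × 0.0533 = 19.2°
tan(βl) = 0.348
Z_in = Z_0·(Z_L + jZ_0·tanβl)/(Z_0 + jZ_L·tanβl) = 76.4 − j88.5 Ω
Γ_s = (Z_in − Z_s)/(Z_in + Z_s) = (1.45 − j88.5)/(151 − j88.5), |Γ_s| = 0.505
VSWR = (1 + |Γ_s|)/(1 − |Γ_s|)

VSWR ≈ 3.04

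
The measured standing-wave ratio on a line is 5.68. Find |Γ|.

|Γ| ≈ 0.701

|Γ| = (S − 1)/(S + 1) = (5.68 − 1)/(5.68 + 1) = 4.68/6.68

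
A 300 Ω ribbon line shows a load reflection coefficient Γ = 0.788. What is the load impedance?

Z_L = Z_0·(1 + Γ)/(1 − Γ) = 300·(1.79)/(0.212)

Z_L ≈ 2530 Ω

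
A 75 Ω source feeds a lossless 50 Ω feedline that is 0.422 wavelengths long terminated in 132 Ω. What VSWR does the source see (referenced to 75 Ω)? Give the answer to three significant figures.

βl = 2π × 0.422 = 152°
tan(βl) = -0.534
Z_in = Z_0·(Z_L + jZ_0·tanβl)/(Z_0 + jZ_L·tanβl) = 56.8 + j53.4 Ω
Γ_s = (Z_in − Z_s)/(Z_in + Z_s) = (-18.2 + j53.4)/(132 + j53.4), |Γ_s| = 0.396
VSWR = (1 + |Γ_s|)/(1 − |Γ_s|)

VSWR ≈ 2.31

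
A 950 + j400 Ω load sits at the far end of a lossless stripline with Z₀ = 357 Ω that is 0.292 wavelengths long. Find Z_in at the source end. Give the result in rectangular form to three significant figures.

βl = 2π × 0.292 = 105°
tan(βl) = tan(105°) = -3.7
Z_in = Z_0·(Z_L + jZ_0·tanβl)/(Z_0 + jZ_L·tanβl)
     = 357·(950 − j921)/(1840 − j3520)

Z_in ≈ 113 + j37.4 Ω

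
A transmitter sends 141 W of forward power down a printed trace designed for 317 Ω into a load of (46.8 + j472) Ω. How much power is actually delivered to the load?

|Γ| = |(-270.2 + j472)/(363.8 + j472)| = 0.913
|Γ|² = 0.833
P_refl = |Γ|²·P_inc = 117 W, P_del = (1 − |Γ|²)·P_inc = 23.6 W

P_delivered ≈ 23.6 W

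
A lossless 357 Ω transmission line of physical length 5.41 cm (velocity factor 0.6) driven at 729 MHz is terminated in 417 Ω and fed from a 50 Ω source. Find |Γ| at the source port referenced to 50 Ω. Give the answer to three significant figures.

λ = v/f = 0.6·c / 729 MHz = 0.247 m
βl = 2π·l/λ = 2π × 0.219 = 78.9°
tan(βl) = 5.09
Z_in = Z_0·(Z_L + jZ_0·tanβl)/(Z_0 + jZ_L·tanβl) = 309 − j18.2 Ω
Γ_s = (Z_in − Z_s)/(Z_in + Z_s) = (259 − j18.2)/(359 − j18.2), |Γ_s| = 0.722

|Γ| ≈ 0.722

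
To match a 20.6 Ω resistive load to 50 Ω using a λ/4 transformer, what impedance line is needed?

Z_qwt ≈ 32.1 Ω

Z_qwt = √(Z_0·R_L) = √(50 × 20.6) = √1030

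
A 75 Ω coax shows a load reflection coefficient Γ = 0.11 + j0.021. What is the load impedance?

Z_L ≈ 93.4 + j3.97 Ω

Z_L = Z_0·(1 + Γ)/(1 − Γ) = 75·(1.11 + j0.021)/(0.89 − j0.021)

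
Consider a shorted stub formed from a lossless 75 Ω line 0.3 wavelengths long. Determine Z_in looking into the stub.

βl = 2π × 0.3 = 108°
tan(βl) = -3.08
For a shorted stub, Z_in = jZ_0·tan(βl)

Z_in ≈ −j231 Ω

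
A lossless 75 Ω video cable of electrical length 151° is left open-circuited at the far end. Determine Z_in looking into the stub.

Z_in ≈ +j135 Ω

tan(βl) = -0.554
For an open-circuited stub, Z_in = −jZ_0·cot(βl) = −jZ_0/tan(βl)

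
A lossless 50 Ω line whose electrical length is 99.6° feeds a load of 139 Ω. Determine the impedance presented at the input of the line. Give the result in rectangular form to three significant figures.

tan(βl) = tan(99.6°) = -5.91
Z_in = Z_0·(Z_L + jZ_0·tanβl)/(Z_0 + jZ_L·tanβl)
     = 50·(139 − j296)/(50 − j822)

Z_in ≈ 18.4 + j7.34 Ω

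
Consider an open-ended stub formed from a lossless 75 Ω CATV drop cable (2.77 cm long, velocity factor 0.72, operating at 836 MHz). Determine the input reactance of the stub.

X_in ≈ -94 Ω (capacitive)

λ = v/f = 0.72·c / 836 MHz = 0.258 m
βl = 2π·l/λ = 2π × 0.107 = 38.6°
tan(βl) = 0.798
For an open-ended stub, Z_in = −jZ_0·cot(βl) = −jZ_0/tan(βl)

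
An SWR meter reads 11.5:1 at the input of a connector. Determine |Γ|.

|Γ| ≈ 0.84

|Γ| = (S − 1)/(S + 1) = (11.5 − 1)/(11.5 + 1) = 10.5/12.5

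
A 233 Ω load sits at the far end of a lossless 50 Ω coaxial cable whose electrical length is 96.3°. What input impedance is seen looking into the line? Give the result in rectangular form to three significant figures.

tan(βl) = tan(96.3°) = -9.06
Z_in = Z_0·(Z_L + jZ_0·tanβl)/(Z_0 + jZ_L·tanβl)
     = 50·(233 − j453)/(50 − j2110)

Z_in ≈ 10.9 + j5.26 Ω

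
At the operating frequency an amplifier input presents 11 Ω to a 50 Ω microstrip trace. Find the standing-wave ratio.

VSWR ≈ 4.55

For a purely resistive load, VSWR = R_L/Z_0 or Z_0/R_L (whichever > 1) = 50/11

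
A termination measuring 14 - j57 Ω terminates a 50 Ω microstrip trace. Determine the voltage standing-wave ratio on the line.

VSWR ≈ 8.37

Γ = (Z_L − Z_0)/(Z_L + Z_0) = (-36 − j57)/(64 − j57)
|Γ| = 67.4/85.7 = 0.787
VSWR = (1 + |Γ|)/(1 − |Γ|) = 1.79/0.213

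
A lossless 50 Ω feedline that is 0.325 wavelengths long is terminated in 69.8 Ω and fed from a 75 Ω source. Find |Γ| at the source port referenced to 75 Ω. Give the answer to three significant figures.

βl = 2π × 0.325 = 117°
tan(βl) = -1.96
Z_in = Z_0·(Z_L + jZ_0·tanβl)/(Z_0 + jZ_L·tanβl) = 39.8 + j10.9 Ω
Γ_s = (Z_in − Z_s)/(Z_in + Z_s) = (-35.2 + j10.9)/(115 + j10.9), |Γ_s| = 0.32

|Γ| ≈ 0.32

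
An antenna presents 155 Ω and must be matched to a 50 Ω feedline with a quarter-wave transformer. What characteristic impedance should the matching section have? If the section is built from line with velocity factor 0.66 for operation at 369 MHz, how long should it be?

Z_qwt = √(Z_0·R_L) = √(50 × 155) = √7750
λ = 0.66·c/f = 0.537 m, so l = λ/4 = 0.134 m

Z_qwt ≈ 88 Ω; length ≈ 13.4 cm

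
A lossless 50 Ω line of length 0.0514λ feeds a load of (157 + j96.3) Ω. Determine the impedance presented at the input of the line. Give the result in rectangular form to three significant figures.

βl = 2π × 0.0514 = 18.5°
tan(βl) = tan(18.5°) = 0.335
Z_in = Z_0·(Z_L + jZ_0·tanβl)/(Z_0 + jZ_L·tanβl)
     = 50·(157 + j113)/(17.8 + j52.5)

Z_in ≈ 142 − j101 Ω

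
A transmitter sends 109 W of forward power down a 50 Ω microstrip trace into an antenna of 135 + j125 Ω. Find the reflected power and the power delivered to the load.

P_reflected ≈ 50 W; P_delivered ≈ 59 W

|Γ| = |(85 + j125)/(185 + j125)| = 0.677
|Γ|² = 0.458
P_refl = |Γ|²·P_inc = 50 W, P_del = (1 − |Γ|²)·P_inc = 59 W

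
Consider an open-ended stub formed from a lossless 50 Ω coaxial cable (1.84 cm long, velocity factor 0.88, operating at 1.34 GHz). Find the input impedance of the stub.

Z_in ≈ −j75.2 Ω

λ = v/f = 0.88·c / 1.34 GHz = 0.197 m
βl = 2π·l/λ = 2π × 0.0934 = 33.6°
tan(βl) = 0.665
For an open-ended stub, Z_in = −jZ_0·cot(βl) = −jZ_0/tan(βl)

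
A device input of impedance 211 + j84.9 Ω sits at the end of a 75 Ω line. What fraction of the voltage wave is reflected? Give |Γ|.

|Γ| ≈ 0.537

Γ = (Z_L − Z_0)/(Z_L + Z_0) = (136 + j84.9)/(286 + j84.9)
|Γ| = 160/298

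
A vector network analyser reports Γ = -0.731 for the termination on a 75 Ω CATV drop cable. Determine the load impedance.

Z_L ≈ 11.7 Ω

Z_L = Z_0·(1 + Γ)/(1 − Γ) = 75·(0.269)/(1.73)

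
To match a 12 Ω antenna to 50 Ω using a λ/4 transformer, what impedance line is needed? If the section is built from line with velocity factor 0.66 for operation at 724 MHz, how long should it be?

Z_qwt = √(Z_0·R_L) = √(50 × 12) = √600
λ = 0.66·c/f = 0.273 m, so l = λ/4 = 0.0684 m

Z_qwt ≈ 24.5 Ω; length ≈ 6.84 cm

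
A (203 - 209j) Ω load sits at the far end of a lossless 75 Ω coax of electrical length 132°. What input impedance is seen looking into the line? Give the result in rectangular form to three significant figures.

Z_in ≈ 33.8 + j91.1 Ω

tan(βl) = tan(132°) = -1.11
Z_in = Z_0·(Z_L + jZ_0·tanβl)/(Z_0 + jZ_L·tanβl)
     = 75·(203 − j292)/(-157 − j225)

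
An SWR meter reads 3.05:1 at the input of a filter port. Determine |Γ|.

|Γ| ≈ 0.506

|Γ| = (S − 1)/(S + 1) = (3.05 − 1)/(3.05 + 1) = 2.05/4.05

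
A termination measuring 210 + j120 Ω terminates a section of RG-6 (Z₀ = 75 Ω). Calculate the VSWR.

VSWR ≈ 3.81

Γ = (Z_L − Z_0)/(Z_L + Z_0) = (135 + j120)/(285 + j120)
|Γ| = 181/309 = 0.584
VSWR = (1 + |Γ|)/(1 − |Γ|) = 1.58/0.416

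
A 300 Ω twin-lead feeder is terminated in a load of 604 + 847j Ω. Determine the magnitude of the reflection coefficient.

Γ = (Z_L − Z_0)/(Z_L + Z_0) = (304 + j847)/(904 + j847)
|Γ| = 900/1240

|Γ| ≈ 0.726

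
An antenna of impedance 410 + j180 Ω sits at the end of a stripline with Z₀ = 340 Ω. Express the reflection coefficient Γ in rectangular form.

Γ ≈ 0.143 + j0.206

Γ = (Z_L − Z_0)/(Z_L + Z_0) = (70 + j180)/(750 + j180)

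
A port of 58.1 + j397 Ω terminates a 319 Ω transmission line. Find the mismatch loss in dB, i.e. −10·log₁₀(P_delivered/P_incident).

mismatch loss ≈ 6.07 dB

Γ = (-260.9 + j397)/(377.1 + j397), |Γ| = 0.868
|Γ|² = 0.753, so P_del/P_inc = 1 − |Γ|² = 0.247
ML = −10·log₁₀(1 − |Γ|²)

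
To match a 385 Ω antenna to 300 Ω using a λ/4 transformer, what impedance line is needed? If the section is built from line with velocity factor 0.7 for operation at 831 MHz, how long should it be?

Z_qwt ≈ 340 Ω; length ≈ 6.32 cm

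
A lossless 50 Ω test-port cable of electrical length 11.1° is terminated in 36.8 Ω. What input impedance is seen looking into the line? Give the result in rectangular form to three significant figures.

tan(βl) = tan(11.1°) = 0.196
Z_in = Z_0·(Z_L + jZ_0·tanβl)/(Z_0 + jZ_L·tanβl)
     = 50·(36.8 + j9.81)/(50 + j7.22)

Z_in ≈ 37.4 + j4.4 Ω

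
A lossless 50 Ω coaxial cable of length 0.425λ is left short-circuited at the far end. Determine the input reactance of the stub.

βl = 2π × 0.425 = 153°
tan(βl) = -0.51
For a short-circuited stub, Z_in = jZ_0·tan(βl)

X_in ≈ -25.5 Ω (capacitive)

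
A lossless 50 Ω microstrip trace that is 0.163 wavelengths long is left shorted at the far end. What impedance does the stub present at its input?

Z_in ≈ +j82.2 Ω

βl = 2π × 0.163 = 58.7°
tan(βl) = 1.64
For a shorted stub, Z_in = jZ_0·tan(βl)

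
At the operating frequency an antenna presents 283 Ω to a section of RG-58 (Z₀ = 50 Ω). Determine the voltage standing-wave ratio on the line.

Γ = (283 − 50)/(283 + 50) = 0.7
VSWR = (1 + 0.7)/(1 − 0.7)

VSWR ≈ 5.66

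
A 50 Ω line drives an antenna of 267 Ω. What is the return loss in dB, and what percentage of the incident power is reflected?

Γ = (267 − 50)/(267 + 50) = 0.685
RL = −20·log₁₀(0.685) = 3.29 dB
P_refl/P_inc = |Γ|² = 0.469

RL ≈ 3.29 dB; 46.9% of incident power reflected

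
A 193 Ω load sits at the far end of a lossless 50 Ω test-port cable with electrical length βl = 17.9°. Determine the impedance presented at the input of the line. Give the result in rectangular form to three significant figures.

tan(βl) = tan(17.9°) = 0.323
Z_in = Z_0·(Z_L + jZ_0·tanβl)/(Z_0 + jZ_L·tanβl)
     = 50·(193 + j16.1)/(50 + j62.3)

Z_in ≈ 83.4 − j87.9 Ω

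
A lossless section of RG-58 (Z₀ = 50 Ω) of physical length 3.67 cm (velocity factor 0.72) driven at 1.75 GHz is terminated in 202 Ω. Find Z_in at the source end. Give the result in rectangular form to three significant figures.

λ = v/f = 0.72·c / 1.75 GHz = 0.123 m
βl = 2π·l/λ = 2π × 0.297 = 107°
tan(βl) = tan(107°) = -3.26
Z_in = Z_0·(Z_L + jZ_0·tanβl)/(Z_0 + jZ_L·tanβl)
     = 50·(202 − j163)/(50 − j659)

Z_in ≈ 13.5 + j14.3 Ω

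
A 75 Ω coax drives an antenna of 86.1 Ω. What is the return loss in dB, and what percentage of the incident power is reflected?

RL ≈ 23.2 dB; 0.475% of incident power reflected

Γ = (86.1 − 75)/(86.1 + 75) = 0.0689
RL = −20·log₁₀(0.0689) = 23.2 dB
P_refl/P_inc = |Γ|² = 0.00475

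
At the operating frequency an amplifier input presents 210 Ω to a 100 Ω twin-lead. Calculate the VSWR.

VSWR ≈ 2.1

For a purely resistive load, VSWR = R_L/Z_0 or Z_0/R_L (whichever > 1) = 210/100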